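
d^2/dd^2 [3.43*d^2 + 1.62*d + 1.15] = 6.86000000000000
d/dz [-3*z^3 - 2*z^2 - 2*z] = -9*z^2 - 4*z - 2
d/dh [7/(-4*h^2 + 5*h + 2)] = 7*(8*h - 5)/(-4*h^2 + 5*h + 2)^2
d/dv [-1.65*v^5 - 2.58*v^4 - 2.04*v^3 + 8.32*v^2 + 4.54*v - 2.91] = -8.25*v^4 - 10.32*v^3 - 6.12*v^2 + 16.64*v + 4.54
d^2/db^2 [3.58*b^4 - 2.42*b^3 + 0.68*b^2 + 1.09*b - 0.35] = 42.96*b^2 - 14.52*b + 1.36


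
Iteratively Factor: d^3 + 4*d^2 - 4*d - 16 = (d - 2)*(d^2 + 6*d + 8) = (d - 2)*(d + 4)*(d + 2)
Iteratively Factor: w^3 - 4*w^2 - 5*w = (w - 5)*(w^2 + w) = (w - 5)*(w + 1)*(w)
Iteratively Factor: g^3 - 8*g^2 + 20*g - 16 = (g - 2)*(g^2 - 6*g + 8) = (g - 4)*(g - 2)*(g - 2)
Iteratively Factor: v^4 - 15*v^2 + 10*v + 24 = (v - 3)*(v^3 + 3*v^2 - 6*v - 8) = (v - 3)*(v + 1)*(v^2 + 2*v - 8) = (v - 3)*(v - 2)*(v + 1)*(v + 4)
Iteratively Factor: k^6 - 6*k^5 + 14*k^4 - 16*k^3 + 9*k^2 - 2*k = (k - 1)*(k^5 - 5*k^4 + 9*k^3 - 7*k^2 + 2*k) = (k - 1)^2*(k^4 - 4*k^3 + 5*k^2 - 2*k) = (k - 1)^3*(k^3 - 3*k^2 + 2*k) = (k - 1)^4*(k^2 - 2*k) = (k - 2)*(k - 1)^4*(k)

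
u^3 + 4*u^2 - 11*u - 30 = (u - 3)*(u + 2)*(u + 5)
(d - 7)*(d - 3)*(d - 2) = d^3 - 12*d^2 + 41*d - 42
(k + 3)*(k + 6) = k^2 + 9*k + 18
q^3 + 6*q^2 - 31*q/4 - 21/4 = (q - 3/2)*(q + 1/2)*(q + 7)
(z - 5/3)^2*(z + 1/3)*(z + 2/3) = z^4 - 7*z^3/3 - z^2/3 + 55*z/27 + 50/81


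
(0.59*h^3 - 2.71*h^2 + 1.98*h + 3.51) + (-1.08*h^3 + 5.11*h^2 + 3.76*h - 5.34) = -0.49*h^3 + 2.4*h^2 + 5.74*h - 1.83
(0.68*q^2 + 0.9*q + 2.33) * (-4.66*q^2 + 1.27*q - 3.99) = -3.1688*q^4 - 3.3304*q^3 - 12.428*q^2 - 0.6319*q - 9.2967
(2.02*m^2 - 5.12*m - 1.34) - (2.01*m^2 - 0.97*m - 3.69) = 0.0100000000000002*m^2 - 4.15*m + 2.35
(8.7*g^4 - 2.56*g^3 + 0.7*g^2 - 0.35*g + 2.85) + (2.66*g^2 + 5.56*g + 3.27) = 8.7*g^4 - 2.56*g^3 + 3.36*g^2 + 5.21*g + 6.12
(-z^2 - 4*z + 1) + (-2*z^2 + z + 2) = -3*z^2 - 3*z + 3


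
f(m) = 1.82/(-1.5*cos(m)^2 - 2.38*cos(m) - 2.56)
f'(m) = 1.82*(-3.0*sin(m)*cos(m) - 2.38*sin(m))/(-1.5*cos(m)^2 - 2.38*cos(m) - 2.56)^2 = -(5.46*cos(m) + 4.3316)*sin(m)/(1.5*cos(m)^2 + 2.38*cos(m) + 2.56)^2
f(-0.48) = -0.31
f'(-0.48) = 0.12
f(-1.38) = -0.59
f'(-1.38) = 0.56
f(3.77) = -1.13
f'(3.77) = -0.02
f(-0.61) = -0.33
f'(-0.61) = 0.17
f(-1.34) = -0.57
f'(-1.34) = 0.54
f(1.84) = -0.90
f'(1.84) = -0.67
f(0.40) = -0.30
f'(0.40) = -0.10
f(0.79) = -0.37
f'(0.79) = -0.23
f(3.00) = -1.09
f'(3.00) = 0.05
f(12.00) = -0.32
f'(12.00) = 0.15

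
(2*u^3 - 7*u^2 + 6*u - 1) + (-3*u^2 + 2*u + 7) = 2*u^3 - 10*u^2 + 8*u + 6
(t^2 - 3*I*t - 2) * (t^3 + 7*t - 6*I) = t^5 - 3*I*t^4 + 5*t^3 - 27*I*t^2 - 32*t + 12*I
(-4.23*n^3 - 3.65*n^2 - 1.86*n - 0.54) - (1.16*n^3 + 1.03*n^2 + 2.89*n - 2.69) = -5.39*n^3 - 4.68*n^2 - 4.75*n + 2.15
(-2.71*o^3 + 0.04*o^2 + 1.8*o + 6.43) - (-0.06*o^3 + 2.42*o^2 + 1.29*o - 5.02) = -2.65*o^3 - 2.38*o^2 + 0.51*o + 11.45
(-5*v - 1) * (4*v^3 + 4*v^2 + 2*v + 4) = -20*v^4 - 24*v^3 - 14*v^2 - 22*v - 4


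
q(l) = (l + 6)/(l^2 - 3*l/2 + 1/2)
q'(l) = (3/2 - 2*l)*(l + 6)/(l^2 - 3*l/2 + 1/2)^2 + 1/(l^2 - 3*l/2 + 1/2)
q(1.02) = 675.00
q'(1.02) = -34951.92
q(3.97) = 0.97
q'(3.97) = -0.51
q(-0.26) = 5.99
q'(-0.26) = 13.69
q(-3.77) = 0.11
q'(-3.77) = 0.10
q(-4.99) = 0.03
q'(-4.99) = 0.04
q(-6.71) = -0.01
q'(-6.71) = 0.01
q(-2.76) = 0.26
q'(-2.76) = 0.23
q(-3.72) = 0.11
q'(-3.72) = 0.10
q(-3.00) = 0.21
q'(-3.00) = 0.19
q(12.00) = 0.14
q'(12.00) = -0.02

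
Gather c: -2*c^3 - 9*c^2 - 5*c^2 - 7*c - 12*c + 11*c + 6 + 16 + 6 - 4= -2*c^3 - 14*c^2 - 8*c + 24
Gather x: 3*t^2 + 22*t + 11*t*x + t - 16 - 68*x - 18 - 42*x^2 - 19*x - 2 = 3*t^2 + 23*t - 42*x^2 + x*(11*t - 87) - 36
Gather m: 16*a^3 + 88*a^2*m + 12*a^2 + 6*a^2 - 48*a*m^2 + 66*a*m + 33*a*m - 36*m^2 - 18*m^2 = 16*a^3 + 18*a^2 + m^2*(-48*a - 54) + m*(88*a^2 + 99*a)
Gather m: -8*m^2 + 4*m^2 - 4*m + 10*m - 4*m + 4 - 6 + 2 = -4*m^2 + 2*m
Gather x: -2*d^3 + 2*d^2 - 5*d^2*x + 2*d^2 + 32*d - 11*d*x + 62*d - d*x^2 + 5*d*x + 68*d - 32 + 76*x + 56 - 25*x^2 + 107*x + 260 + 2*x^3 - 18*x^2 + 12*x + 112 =-2*d^3 + 4*d^2 + 162*d + 2*x^3 + x^2*(-d - 43) + x*(-5*d^2 - 6*d + 195) + 396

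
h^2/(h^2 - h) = h/(h - 1)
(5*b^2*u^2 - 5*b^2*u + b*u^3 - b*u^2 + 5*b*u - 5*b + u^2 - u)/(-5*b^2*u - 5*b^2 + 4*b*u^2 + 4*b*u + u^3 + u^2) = (b*u^2 - b*u + u - 1)/(-b*u - b + u^2 + u)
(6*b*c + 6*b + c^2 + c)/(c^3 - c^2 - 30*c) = (6*b*c + 6*b + c^2 + c)/(c*(c^2 - c - 30))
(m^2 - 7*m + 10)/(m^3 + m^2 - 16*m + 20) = (m - 5)/(m^2 + 3*m - 10)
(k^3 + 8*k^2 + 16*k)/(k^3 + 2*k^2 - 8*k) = (k + 4)/(k - 2)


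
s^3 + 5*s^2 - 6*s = s*(s - 1)*(s + 6)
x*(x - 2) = x^2 - 2*x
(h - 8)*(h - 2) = h^2 - 10*h + 16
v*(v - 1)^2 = v^3 - 2*v^2 + v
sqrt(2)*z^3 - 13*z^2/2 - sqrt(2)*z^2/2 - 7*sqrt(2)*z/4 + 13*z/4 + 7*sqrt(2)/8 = (z - 1/2)*(z - 7*sqrt(2)/2)*(sqrt(2)*z + 1/2)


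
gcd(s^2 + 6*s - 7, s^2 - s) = s - 1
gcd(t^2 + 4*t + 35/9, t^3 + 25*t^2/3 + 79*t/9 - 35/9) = t + 5/3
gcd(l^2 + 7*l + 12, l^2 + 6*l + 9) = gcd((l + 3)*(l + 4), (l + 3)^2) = l + 3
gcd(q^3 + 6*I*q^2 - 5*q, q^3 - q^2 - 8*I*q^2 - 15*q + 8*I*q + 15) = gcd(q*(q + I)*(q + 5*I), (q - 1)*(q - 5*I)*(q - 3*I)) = 1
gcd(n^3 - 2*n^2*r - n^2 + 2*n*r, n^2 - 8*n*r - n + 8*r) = n - 1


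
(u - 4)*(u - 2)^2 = u^3 - 8*u^2 + 20*u - 16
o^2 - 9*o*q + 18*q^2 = (o - 6*q)*(o - 3*q)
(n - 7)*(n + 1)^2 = n^3 - 5*n^2 - 13*n - 7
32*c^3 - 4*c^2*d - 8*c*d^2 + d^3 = (-8*c + d)*(-2*c + d)*(2*c + d)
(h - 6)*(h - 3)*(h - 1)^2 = h^4 - 11*h^3 + 37*h^2 - 45*h + 18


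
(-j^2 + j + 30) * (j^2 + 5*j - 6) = -j^4 - 4*j^3 + 41*j^2 + 144*j - 180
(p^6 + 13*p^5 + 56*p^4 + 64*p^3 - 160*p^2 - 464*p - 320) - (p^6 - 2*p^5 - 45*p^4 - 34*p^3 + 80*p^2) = 15*p^5 + 101*p^4 + 98*p^3 - 240*p^2 - 464*p - 320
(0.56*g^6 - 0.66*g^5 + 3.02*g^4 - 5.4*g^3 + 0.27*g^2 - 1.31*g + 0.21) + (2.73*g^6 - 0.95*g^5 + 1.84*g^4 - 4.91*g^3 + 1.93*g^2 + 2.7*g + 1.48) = 3.29*g^6 - 1.61*g^5 + 4.86*g^4 - 10.31*g^3 + 2.2*g^2 + 1.39*g + 1.69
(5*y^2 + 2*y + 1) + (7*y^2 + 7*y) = 12*y^2 + 9*y + 1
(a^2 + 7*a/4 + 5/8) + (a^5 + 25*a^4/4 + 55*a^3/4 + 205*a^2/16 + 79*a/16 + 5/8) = a^5 + 25*a^4/4 + 55*a^3/4 + 221*a^2/16 + 107*a/16 + 5/4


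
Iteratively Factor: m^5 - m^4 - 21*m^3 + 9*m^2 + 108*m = (m)*(m^4 - m^3 - 21*m^2 + 9*m + 108) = m*(m - 3)*(m^3 + 2*m^2 - 15*m - 36) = m*(m - 3)*(m + 3)*(m^2 - m - 12) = m*(m - 3)*(m + 3)^2*(m - 4)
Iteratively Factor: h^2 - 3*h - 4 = (h + 1)*(h - 4)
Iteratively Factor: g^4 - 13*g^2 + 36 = (g + 2)*(g^3 - 2*g^2 - 9*g + 18) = (g + 2)*(g + 3)*(g^2 - 5*g + 6) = (g - 3)*(g + 2)*(g + 3)*(g - 2)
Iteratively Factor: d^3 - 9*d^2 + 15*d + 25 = (d - 5)*(d^2 - 4*d - 5) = (d - 5)^2*(d + 1)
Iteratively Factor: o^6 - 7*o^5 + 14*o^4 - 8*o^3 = (o)*(o^5 - 7*o^4 + 14*o^3 - 8*o^2) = o^2*(o^4 - 7*o^3 + 14*o^2 - 8*o) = o^3*(o^3 - 7*o^2 + 14*o - 8) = o^3*(o - 2)*(o^2 - 5*o + 4) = o^3*(o - 4)*(o - 2)*(o - 1)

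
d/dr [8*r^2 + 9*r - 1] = 16*r + 9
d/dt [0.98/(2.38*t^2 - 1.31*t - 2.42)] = (1.2838 - 4.6648*t)/(-2.38*t^2 + 1.31*t + 2.42)^2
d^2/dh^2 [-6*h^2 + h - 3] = -12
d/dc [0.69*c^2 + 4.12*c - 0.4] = 1.38*c + 4.12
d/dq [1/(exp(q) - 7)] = -exp(q)/(exp(q) - 7)^2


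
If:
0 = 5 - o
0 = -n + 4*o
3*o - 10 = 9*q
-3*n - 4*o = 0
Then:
No Solution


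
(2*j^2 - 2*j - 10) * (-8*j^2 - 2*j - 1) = -16*j^4 + 12*j^3 + 82*j^2 + 22*j + 10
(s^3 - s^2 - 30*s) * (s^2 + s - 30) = s^5 - 61*s^3 + 900*s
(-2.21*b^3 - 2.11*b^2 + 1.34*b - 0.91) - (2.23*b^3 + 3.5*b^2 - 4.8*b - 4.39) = -4.44*b^3 - 5.61*b^2 + 6.14*b + 3.48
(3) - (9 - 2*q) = 2*q - 6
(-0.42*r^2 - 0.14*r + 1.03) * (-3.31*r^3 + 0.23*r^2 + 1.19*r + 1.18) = 1.3902*r^5 + 0.3668*r^4 - 3.9413*r^3 - 0.4253*r^2 + 1.0605*r + 1.2154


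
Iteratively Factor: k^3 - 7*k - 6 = (k - 3)*(k^2 + 3*k + 2) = (k - 3)*(k + 1)*(k + 2)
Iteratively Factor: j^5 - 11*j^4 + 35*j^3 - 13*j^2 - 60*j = (j)*(j^4 - 11*j^3 + 35*j^2 - 13*j - 60) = j*(j - 5)*(j^3 - 6*j^2 + 5*j + 12) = j*(j - 5)*(j - 3)*(j^2 - 3*j - 4) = j*(j - 5)*(j - 3)*(j + 1)*(j - 4)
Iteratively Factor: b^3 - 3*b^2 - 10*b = (b - 5)*(b^2 + 2*b) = (b - 5)*(b + 2)*(b)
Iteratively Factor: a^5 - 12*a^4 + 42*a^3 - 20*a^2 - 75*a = (a - 5)*(a^4 - 7*a^3 + 7*a^2 + 15*a) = a*(a - 5)*(a^3 - 7*a^2 + 7*a + 15) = a*(a - 5)*(a - 3)*(a^2 - 4*a - 5) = a*(a - 5)^2*(a - 3)*(a + 1)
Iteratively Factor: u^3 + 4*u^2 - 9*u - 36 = (u - 3)*(u^2 + 7*u + 12) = (u - 3)*(u + 4)*(u + 3)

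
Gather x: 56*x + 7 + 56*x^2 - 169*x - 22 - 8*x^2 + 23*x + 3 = 48*x^2 - 90*x - 12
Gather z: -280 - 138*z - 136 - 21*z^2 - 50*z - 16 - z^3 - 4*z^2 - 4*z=-z^3 - 25*z^2 - 192*z - 432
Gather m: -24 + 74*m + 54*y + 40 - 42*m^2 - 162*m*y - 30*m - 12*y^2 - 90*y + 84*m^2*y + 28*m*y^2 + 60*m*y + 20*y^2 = m^2*(84*y - 42) + m*(28*y^2 - 102*y + 44) + 8*y^2 - 36*y + 16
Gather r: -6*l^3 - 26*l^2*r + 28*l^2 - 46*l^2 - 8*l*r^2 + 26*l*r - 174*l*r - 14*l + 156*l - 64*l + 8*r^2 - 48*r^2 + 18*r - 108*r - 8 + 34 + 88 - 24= -6*l^3 - 18*l^2 + 78*l + r^2*(-8*l - 40) + r*(-26*l^2 - 148*l - 90) + 90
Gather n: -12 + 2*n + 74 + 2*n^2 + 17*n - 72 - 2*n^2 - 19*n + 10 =0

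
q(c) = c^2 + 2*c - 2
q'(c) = 2*c + 2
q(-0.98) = -3.00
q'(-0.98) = 0.04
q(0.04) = -1.92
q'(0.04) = 2.08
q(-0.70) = -2.91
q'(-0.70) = 0.60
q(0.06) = -1.88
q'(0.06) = 2.12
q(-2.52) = -0.69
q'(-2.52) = -3.04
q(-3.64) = 3.97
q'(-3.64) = -5.28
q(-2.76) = 0.10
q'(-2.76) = -3.52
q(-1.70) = -2.51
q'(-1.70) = -1.40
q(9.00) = 97.00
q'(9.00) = 20.00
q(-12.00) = 118.00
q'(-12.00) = -22.00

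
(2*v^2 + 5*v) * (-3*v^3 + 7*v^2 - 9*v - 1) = -6*v^5 - v^4 + 17*v^3 - 47*v^2 - 5*v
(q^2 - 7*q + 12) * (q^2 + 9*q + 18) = q^4 + 2*q^3 - 33*q^2 - 18*q + 216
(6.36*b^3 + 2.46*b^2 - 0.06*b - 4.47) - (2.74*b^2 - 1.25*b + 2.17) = 6.36*b^3 - 0.28*b^2 + 1.19*b - 6.64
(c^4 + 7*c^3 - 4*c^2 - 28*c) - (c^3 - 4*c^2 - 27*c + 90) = c^4 + 6*c^3 - c - 90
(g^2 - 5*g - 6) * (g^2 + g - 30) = g^4 - 4*g^3 - 41*g^2 + 144*g + 180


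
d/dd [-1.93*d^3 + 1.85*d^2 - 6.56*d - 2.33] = -5.79*d^2 + 3.7*d - 6.56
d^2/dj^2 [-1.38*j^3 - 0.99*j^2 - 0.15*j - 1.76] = -8.28*j - 1.98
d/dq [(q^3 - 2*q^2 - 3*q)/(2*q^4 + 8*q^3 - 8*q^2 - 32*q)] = (-q^4 + 4*q^3 + 13*q^2 - 8*q + 20)/(2*(q^6 + 8*q^5 + 8*q^4 - 64*q^3 - 112*q^2 + 128*q + 256))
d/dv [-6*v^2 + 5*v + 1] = 5 - 12*v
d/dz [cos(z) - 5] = -sin(z)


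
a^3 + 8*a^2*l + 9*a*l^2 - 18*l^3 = (a - l)*(a + 3*l)*(a + 6*l)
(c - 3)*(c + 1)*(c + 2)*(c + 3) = c^4 + 3*c^3 - 7*c^2 - 27*c - 18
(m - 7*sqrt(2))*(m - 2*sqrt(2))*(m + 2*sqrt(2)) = m^3 - 7*sqrt(2)*m^2 - 8*m + 56*sqrt(2)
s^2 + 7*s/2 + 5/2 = (s + 1)*(s + 5/2)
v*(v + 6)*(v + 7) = v^3 + 13*v^2 + 42*v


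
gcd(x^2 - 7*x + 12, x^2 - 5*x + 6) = x - 3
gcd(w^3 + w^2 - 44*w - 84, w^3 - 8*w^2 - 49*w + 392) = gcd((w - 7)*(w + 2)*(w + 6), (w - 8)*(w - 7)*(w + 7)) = w - 7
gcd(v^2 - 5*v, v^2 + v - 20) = 1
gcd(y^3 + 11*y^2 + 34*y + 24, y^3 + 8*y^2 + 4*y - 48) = y^2 + 10*y + 24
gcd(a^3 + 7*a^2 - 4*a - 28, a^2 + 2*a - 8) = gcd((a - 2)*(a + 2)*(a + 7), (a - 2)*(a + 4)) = a - 2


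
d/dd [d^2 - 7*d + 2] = 2*d - 7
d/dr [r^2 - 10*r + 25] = 2*r - 10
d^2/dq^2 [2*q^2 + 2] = 4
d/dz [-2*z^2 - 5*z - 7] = -4*z - 5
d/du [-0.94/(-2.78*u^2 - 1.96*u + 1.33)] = (-5.2264*u - 1.8424)/(2.78*u^2 + 1.96*u - 1.33)^2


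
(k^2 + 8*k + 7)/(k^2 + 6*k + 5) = (k + 7)/(k + 5)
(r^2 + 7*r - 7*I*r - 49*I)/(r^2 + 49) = (r + 7)/(r + 7*I)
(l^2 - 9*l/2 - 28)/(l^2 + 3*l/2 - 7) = (l - 8)/(l - 2)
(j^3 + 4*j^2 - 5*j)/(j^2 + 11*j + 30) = j*(j - 1)/(j + 6)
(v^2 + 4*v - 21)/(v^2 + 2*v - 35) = (v - 3)/(v - 5)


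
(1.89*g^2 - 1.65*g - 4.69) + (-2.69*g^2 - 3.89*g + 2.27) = -0.8*g^2 - 5.54*g - 2.42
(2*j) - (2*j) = 0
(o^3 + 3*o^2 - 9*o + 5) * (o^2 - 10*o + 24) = o^5 - 7*o^4 - 15*o^3 + 167*o^2 - 266*o + 120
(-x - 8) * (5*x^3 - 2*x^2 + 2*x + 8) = -5*x^4 - 38*x^3 + 14*x^2 - 24*x - 64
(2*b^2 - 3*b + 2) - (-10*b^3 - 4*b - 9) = 10*b^3 + 2*b^2 + b + 11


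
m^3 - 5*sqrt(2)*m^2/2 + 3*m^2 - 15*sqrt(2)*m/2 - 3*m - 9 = (m + 3)*(m - 3*sqrt(2))*(m + sqrt(2)/2)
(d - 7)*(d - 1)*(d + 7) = d^3 - d^2 - 49*d + 49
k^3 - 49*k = k*(k - 7)*(k + 7)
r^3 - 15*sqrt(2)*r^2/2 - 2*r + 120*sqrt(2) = (r - 6*sqrt(2))*(r - 4*sqrt(2))*(r + 5*sqrt(2)/2)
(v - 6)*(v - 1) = v^2 - 7*v + 6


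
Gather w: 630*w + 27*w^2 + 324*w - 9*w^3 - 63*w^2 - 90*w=-9*w^3 - 36*w^2 + 864*w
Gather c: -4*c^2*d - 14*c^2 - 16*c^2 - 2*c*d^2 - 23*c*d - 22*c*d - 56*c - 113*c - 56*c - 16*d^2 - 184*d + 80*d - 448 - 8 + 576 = c^2*(-4*d - 30) + c*(-2*d^2 - 45*d - 225) - 16*d^2 - 104*d + 120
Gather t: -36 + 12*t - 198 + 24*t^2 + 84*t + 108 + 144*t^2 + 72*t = 168*t^2 + 168*t - 126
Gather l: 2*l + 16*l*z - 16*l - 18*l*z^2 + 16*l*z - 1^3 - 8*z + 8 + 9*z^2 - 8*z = l*(-18*z^2 + 32*z - 14) + 9*z^2 - 16*z + 7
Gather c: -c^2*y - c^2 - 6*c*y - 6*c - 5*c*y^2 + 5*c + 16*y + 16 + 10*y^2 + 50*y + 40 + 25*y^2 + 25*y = c^2*(-y - 1) + c*(-5*y^2 - 6*y - 1) + 35*y^2 + 91*y + 56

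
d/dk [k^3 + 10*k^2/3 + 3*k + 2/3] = 3*k^2 + 20*k/3 + 3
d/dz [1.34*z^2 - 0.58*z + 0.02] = 2.68*z - 0.58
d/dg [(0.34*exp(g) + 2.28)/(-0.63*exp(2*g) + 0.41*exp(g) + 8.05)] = (0.2142*exp(2*g) + 2.8728*exp(g) + 1.8022)*exp(g)/(0.3969*exp(4*g) - 0.5166*exp(3*g) - 9.9749*exp(2*g) + 6.601*exp(g) + 64.8025)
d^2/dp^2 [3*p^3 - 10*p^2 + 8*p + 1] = 18*p - 20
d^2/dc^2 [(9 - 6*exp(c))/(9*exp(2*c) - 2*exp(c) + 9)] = (-486*exp(4*c) + 2808*exp(3*c) + 2430*exp(2*c) - 2988*exp(c) - 324)*exp(c)/(729*exp(6*c) - 486*exp(5*c) + 2295*exp(4*c) - 980*exp(3*c) + 2295*exp(2*c) - 486*exp(c) + 729)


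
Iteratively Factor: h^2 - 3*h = (h - 3)*(h)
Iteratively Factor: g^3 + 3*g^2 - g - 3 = (g - 1)*(g^2 + 4*g + 3) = (g - 1)*(g + 3)*(g + 1)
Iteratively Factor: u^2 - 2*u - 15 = (u - 5)*(u + 3)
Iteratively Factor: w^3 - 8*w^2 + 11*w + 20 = (w - 5)*(w^2 - 3*w - 4) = (w - 5)*(w + 1)*(w - 4)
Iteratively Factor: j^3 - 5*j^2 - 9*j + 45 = (j + 3)*(j^2 - 8*j + 15) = (j - 3)*(j + 3)*(j - 5)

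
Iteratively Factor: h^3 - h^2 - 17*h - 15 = (h + 1)*(h^2 - 2*h - 15) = (h - 5)*(h + 1)*(h + 3)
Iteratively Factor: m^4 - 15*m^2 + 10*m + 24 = (m - 2)*(m^3 + 2*m^2 - 11*m - 12) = (m - 2)*(m + 4)*(m^2 - 2*m - 3) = (m - 3)*(m - 2)*(m + 4)*(m + 1)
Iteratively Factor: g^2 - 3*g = (g - 3)*(g)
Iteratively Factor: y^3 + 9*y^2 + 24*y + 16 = (y + 1)*(y^2 + 8*y + 16) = (y + 1)*(y + 4)*(y + 4)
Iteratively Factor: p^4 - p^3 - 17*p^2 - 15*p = (p + 1)*(p^3 - 2*p^2 - 15*p) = p*(p + 1)*(p^2 - 2*p - 15) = p*(p - 5)*(p + 1)*(p + 3)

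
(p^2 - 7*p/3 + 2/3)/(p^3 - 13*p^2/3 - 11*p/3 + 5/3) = (p - 2)/(p^2 - 4*p - 5)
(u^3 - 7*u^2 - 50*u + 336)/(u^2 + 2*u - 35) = (u^2 - 14*u + 48)/(u - 5)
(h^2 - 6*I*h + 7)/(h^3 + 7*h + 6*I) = (h - 7*I)/(h^2 - I*h + 6)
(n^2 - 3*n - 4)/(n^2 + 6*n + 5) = (n - 4)/(n + 5)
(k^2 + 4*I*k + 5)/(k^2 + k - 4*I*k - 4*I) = (k^2 + 4*I*k + 5)/(k^2 + k - 4*I*k - 4*I)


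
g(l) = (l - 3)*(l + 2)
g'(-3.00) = -7.00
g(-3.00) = 6.00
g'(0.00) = -1.00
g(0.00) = -6.00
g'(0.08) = -0.84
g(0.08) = -6.07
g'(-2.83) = -6.66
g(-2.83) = 4.84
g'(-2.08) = -5.16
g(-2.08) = 0.41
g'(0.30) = -0.40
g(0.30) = -6.21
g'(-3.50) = -8.00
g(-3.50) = 9.75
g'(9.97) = 18.94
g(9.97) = 83.43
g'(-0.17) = -1.34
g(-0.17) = -5.80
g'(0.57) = 0.14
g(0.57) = -6.25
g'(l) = 2*l - 1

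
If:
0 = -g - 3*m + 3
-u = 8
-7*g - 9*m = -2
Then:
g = -7/4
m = 19/12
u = -8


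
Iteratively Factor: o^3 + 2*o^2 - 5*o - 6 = (o + 3)*(o^2 - o - 2) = (o - 2)*(o + 3)*(o + 1)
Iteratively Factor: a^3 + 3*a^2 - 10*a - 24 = (a - 3)*(a^2 + 6*a + 8) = (a - 3)*(a + 4)*(a + 2)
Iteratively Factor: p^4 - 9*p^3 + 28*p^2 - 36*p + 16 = (p - 2)*(p^3 - 7*p^2 + 14*p - 8) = (p - 4)*(p - 2)*(p^2 - 3*p + 2) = (p - 4)*(p - 2)^2*(p - 1)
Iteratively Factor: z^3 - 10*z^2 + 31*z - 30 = (z - 3)*(z^2 - 7*z + 10) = (z - 5)*(z - 3)*(z - 2)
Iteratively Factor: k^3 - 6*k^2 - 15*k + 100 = (k + 4)*(k^2 - 10*k + 25) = (k - 5)*(k + 4)*(k - 5)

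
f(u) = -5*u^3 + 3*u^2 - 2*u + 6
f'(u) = -15*u^2 + 6*u - 2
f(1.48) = -6.60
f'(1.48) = -25.98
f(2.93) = -99.87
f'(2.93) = -113.19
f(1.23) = -1.23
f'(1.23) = -17.31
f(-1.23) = 22.30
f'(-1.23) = -32.07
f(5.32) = -672.58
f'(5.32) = -394.62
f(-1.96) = 59.09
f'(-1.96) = -71.38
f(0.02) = 5.96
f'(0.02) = -1.89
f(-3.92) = 361.12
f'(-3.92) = -256.02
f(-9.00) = 3912.00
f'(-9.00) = -1271.00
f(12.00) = -8226.00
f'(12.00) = -2090.00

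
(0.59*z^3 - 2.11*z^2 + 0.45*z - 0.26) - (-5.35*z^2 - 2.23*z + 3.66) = 0.59*z^3 + 3.24*z^2 + 2.68*z - 3.92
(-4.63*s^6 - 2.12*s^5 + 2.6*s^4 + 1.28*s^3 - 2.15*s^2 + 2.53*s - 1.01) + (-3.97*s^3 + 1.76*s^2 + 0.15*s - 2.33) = -4.63*s^6 - 2.12*s^5 + 2.6*s^4 - 2.69*s^3 - 0.39*s^2 + 2.68*s - 3.34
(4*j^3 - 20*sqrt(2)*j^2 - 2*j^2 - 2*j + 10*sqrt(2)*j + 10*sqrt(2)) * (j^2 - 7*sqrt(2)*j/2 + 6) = 4*j^5 - 34*sqrt(2)*j^4 - 2*j^4 + 17*sqrt(2)*j^3 + 162*j^3 - 103*sqrt(2)*j^2 - 82*j^2 - 82*j + 60*sqrt(2)*j + 60*sqrt(2)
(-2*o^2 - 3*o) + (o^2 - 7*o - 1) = -o^2 - 10*o - 1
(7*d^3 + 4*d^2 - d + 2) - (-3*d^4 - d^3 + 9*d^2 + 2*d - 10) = 3*d^4 + 8*d^3 - 5*d^2 - 3*d + 12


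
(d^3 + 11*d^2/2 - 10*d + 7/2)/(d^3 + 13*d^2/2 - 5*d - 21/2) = (2*d^2 - 3*d + 1)/(2*d^2 - d - 3)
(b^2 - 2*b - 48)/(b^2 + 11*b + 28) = (b^2 - 2*b - 48)/(b^2 + 11*b + 28)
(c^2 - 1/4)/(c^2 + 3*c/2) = (4*c^2 - 1)/(2*c*(2*c + 3))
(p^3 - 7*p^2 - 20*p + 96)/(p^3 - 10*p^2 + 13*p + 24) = (p + 4)/(p + 1)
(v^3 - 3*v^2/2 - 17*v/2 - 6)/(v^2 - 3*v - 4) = v + 3/2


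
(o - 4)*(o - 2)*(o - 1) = o^3 - 7*o^2 + 14*o - 8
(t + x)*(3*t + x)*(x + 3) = 3*t^2*x + 9*t^2 + 4*t*x^2 + 12*t*x + x^3 + 3*x^2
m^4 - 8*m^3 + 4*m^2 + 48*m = m*(m - 6)*(m - 4)*(m + 2)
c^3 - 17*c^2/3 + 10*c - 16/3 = (c - 8/3)*(c - 2)*(c - 1)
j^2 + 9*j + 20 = (j + 4)*(j + 5)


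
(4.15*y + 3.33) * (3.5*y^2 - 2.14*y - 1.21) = 14.525*y^3 + 2.774*y^2 - 12.1477*y - 4.0293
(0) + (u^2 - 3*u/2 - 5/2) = u^2 - 3*u/2 - 5/2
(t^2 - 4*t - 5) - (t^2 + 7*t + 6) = -11*t - 11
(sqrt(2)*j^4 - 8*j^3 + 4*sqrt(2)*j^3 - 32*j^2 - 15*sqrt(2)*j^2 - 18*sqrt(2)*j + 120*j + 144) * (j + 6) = sqrt(2)*j^5 - 8*j^4 + 10*sqrt(2)*j^4 - 80*j^3 + 9*sqrt(2)*j^3 - 108*sqrt(2)*j^2 - 72*j^2 - 108*sqrt(2)*j + 864*j + 864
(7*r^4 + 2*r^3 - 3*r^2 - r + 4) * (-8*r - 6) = -56*r^5 - 58*r^4 + 12*r^3 + 26*r^2 - 26*r - 24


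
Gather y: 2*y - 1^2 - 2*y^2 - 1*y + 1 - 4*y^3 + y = -4*y^3 - 2*y^2 + 2*y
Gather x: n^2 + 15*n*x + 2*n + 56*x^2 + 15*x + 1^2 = n^2 + 2*n + 56*x^2 + x*(15*n + 15) + 1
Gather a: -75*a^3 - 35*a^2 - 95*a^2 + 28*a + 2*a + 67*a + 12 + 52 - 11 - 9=-75*a^3 - 130*a^2 + 97*a + 44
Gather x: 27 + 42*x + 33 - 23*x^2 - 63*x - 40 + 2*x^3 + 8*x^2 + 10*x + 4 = 2*x^3 - 15*x^2 - 11*x + 24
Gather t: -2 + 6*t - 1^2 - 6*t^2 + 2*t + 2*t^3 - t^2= 2*t^3 - 7*t^2 + 8*t - 3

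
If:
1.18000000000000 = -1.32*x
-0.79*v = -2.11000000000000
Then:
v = 2.67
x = -0.89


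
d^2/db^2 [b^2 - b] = 2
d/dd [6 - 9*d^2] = -18*d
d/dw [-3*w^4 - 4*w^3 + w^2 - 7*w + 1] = -12*w^3 - 12*w^2 + 2*w - 7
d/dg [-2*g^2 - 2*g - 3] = -4*g - 2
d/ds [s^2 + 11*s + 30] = 2*s + 11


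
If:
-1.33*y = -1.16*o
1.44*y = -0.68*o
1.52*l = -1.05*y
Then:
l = 0.00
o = 0.00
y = 0.00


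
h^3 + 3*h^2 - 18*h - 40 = (h - 4)*(h + 2)*(h + 5)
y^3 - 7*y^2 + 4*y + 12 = (y - 6)*(y - 2)*(y + 1)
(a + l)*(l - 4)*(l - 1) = a*l^2 - 5*a*l + 4*a + l^3 - 5*l^2 + 4*l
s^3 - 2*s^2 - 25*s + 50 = (s - 5)*(s - 2)*(s + 5)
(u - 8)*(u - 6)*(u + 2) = u^3 - 12*u^2 + 20*u + 96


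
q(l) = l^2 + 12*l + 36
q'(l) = 2*l + 12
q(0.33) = 40.07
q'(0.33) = 12.66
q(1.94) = 63.04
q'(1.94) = 15.88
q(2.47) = 71.74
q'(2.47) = 16.94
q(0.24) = 38.94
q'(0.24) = 12.48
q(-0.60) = 29.16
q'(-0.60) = 10.80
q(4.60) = 112.36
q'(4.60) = 21.20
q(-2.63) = 11.36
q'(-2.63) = 6.74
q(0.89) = 47.47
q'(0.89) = 13.78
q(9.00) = 225.00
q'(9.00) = 30.00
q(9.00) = 225.00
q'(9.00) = 30.00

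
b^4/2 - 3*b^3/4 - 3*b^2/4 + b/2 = b*(b/2 + 1/2)*(b - 2)*(b - 1/2)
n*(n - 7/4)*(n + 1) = n^3 - 3*n^2/4 - 7*n/4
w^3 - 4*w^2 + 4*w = w*(w - 2)^2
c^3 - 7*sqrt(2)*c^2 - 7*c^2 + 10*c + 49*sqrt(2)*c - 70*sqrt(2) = (c - 5)*(c - 2)*(c - 7*sqrt(2))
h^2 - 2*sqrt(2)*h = h*(h - 2*sqrt(2))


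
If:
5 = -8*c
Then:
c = -5/8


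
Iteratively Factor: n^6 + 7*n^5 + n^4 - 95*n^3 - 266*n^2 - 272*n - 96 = (n + 3)*(n^5 + 4*n^4 - 11*n^3 - 62*n^2 - 80*n - 32) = (n + 2)*(n + 3)*(n^4 + 2*n^3 - 15*n^2 - 32*n - 16) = (n - 4)*(n + 2)*(n + 3)*(n^3 + 6*n^2 + 9*n + 4) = (n - 4)*(n + 1)*(n + 2)*(n + 3)*(n^2 + 5*n + 4) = (n - 4)*(n + 1)^2*(n + 2)*(n + 3)*(n + 4)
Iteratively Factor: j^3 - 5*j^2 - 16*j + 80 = (j - 4)*(j^2 - j - 20) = (j - 5)*(j - 4)*(j + 4)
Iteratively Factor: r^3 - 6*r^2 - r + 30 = (r + 2)*(r^2 - 8*r + 15) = (r - 5)*(r + 2)*(r - 3)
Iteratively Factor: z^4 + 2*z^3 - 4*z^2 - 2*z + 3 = (z + 3)*(z^3 - z^2 - z + 1) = (z + 1)*(z + 3)*(z^2 - 2*z + 1) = (z - 1)*(z + 1)*(z + 3)*(z - 1)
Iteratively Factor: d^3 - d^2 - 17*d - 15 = (d + 3)*(d^2 - 4*d - 5) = (d - 5)*(d + 3)*(d + 1)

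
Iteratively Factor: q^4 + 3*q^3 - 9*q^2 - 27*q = (q - 3)*(q^3 + 6*q^2 + 9*q) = q*(q - 3)*(q^2 + 6*q + 9) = q*(q - 3)*(q + 3)*(q + 3)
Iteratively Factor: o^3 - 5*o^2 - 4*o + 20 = (o + 2)*(o^2 - 7*o + 10) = (o - 5)*(o + 2)*(o - 2)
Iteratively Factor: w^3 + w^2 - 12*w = (w - 3)*(w^2 + 4*w) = w*(w - 3)*(w + 4)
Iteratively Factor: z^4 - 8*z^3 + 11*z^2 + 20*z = (z - 4)*(z^3 - 4*z^2 - 5*z) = (z - 5)*(z - 4)*(z^2 + z) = (z - 5)*(z - 4)*(z + 1)*(z)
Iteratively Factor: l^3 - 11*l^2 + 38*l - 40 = (l - 2)*(l^2 - 9*l + 20) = (l - 4)*(l - 2)*(l - 5)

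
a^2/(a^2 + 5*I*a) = a/(a + 5*I)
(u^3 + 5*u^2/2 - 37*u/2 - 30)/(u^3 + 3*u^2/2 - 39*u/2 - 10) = (2*u + 3)/(2*u + 1)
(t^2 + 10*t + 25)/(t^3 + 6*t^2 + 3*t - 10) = (t + 5)/(t^2 + t - 2)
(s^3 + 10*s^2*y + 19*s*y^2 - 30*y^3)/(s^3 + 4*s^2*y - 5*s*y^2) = (s + 6*y)/s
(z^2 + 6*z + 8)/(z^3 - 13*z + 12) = (z + 2)/(z^2 - 4*z + 3)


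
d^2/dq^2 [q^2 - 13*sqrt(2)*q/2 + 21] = 2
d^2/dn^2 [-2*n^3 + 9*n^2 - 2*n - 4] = 18 - 12*n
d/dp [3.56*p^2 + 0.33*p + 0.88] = 7.12*p + 0.33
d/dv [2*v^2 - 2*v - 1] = 4*v - 2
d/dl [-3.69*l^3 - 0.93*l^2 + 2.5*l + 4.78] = -11.07*l^2 - 1.86*l + 2.5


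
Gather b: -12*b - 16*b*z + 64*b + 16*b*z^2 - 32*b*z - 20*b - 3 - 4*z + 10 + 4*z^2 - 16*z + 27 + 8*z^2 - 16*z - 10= b*(16*z^2 - 48*z + 32) + 12*z^2 - 36*z + 24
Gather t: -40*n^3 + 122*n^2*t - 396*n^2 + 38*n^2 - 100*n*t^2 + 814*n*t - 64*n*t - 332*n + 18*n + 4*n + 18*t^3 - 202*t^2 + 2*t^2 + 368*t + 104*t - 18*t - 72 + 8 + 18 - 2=-40*n^3 - 358*n^2 - 310*n + 18*t^3 + t^2*(-100*n - 200) + t*(122*n^2 + 750*n + 454) - 48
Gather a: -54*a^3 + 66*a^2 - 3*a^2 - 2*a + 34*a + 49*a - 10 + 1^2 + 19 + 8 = -54*a^3 + 63*a^2 + 81*a + 18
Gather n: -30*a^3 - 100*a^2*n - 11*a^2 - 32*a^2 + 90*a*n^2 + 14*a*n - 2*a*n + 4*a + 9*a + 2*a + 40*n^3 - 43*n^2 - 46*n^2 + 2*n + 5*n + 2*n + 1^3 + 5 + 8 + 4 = -30*a^3 - 43*a^2 + 15*a + 40*n^3 + n^2*(90*a - 89) + n*(-100*a^2 + 12*a + 9) + 18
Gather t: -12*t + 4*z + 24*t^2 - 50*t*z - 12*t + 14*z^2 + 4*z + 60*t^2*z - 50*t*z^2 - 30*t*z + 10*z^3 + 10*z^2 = t^2*(60*z + 24) + t*(-50*z^2 - 80*z - 24) + 10*z^3 + 24*z^2 + 8*z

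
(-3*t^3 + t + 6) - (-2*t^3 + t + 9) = -t^3 - 3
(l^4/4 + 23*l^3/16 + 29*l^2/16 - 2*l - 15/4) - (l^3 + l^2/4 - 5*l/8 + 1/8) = l^4/4 + 7*l^3/16 + 25*l^2/16 - 11*l/8 - 31/8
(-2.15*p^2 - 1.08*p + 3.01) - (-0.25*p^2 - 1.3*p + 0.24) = -1.9*p^2 + 0.22*p + 2.77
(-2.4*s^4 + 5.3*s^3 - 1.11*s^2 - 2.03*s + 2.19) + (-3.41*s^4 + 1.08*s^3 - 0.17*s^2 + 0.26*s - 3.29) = -5.81*s^4 + 6.38*s^3 - 1.28*s^2 - 1.77*s - 1.1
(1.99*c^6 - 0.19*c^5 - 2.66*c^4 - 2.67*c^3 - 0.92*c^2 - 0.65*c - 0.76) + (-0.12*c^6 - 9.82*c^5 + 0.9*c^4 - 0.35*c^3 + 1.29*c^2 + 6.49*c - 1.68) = 1.87*c^6 - 10.01*c^5 - 1.76*c^4 - 3.02*c^3 + 0.37*c^2 + 5.84*c - 2.44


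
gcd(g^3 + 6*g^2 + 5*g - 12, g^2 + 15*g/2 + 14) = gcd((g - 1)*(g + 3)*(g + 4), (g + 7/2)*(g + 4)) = g + 4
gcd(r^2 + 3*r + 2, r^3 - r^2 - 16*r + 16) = 1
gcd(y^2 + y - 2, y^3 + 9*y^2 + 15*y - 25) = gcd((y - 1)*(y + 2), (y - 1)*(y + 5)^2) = y - 1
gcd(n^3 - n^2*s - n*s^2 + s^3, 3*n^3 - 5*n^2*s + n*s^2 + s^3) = n^2 - 2*n*s + s^2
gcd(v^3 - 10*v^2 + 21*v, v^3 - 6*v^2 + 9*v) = v^2 - 3*v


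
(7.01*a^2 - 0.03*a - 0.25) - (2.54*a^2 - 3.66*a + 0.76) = 4.47*a^2 + 3.63*a - 1.01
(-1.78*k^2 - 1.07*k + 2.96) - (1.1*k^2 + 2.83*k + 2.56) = -2.88*k^2 - 3.9*k + 0.4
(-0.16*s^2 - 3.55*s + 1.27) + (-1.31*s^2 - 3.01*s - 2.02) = -1.47*s^2 - 6.56*s - 0.75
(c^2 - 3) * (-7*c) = -7*c^3 + 21*c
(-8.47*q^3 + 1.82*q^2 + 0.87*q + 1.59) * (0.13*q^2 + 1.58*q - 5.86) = -1.1011*q^5 - 13.146*q^4 + 52.6229*q^3 - 9.0839*q^2 - 2.586*q - 9.3174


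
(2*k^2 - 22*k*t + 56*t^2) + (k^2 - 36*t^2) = 3*k^2 - 22*k*t + 20*t^2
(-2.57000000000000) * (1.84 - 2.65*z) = 6.8105*z - 4.7288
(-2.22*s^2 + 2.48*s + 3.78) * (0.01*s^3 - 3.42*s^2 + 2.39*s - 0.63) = -0.0222*s^5 + 7.6172*s^4 - 13.7496*s^3 - 5.6018*s^2 + 7.4718*s - 2.3814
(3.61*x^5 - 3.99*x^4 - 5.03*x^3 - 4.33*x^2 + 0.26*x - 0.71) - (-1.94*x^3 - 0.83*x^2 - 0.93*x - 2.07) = 3.61*x^5 - 3.99*x^4 - 3.09*x^3 - 3.5*x^2 + 1.19*x + 1.36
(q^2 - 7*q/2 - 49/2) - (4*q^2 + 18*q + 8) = -3*q^2 - 43*q/2 - 65/2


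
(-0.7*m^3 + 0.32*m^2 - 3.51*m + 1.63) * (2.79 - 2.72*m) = 1.904*m^4 - 2.8234*m^3 + 10.44*m^2 - 14.2265*m + 4.5477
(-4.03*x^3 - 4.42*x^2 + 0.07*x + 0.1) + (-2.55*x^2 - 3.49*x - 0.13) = -4.03*x^3 - 6.97*x^2 - 3.42*x - 0.03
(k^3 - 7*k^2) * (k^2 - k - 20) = k^5 - 8*k^4 - 13*k^3 + 140*k^2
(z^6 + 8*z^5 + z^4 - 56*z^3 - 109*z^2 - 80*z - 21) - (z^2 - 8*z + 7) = z^6 + 8*z^5 + z^4 - 56*z^3 - 110*z^2 - 72*z - 28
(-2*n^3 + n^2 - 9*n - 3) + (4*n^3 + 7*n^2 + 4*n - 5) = 2*n^3 + 8*n^2 - 5*n - 8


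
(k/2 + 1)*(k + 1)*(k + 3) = k^3/2 + 3*k^2 + 11*k/2 + 3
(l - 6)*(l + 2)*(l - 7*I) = l^3 - 4*l^2 - 7*I*l^2 - 12*l + 28*I*l + 84*I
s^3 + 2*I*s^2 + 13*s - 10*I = (s - 2*I)*(s - I)*(s + 5*I)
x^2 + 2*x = x*(x + 2)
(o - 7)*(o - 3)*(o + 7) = o^3 - 3*o^2 - 49*o + 147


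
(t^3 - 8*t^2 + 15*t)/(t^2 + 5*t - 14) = t*(t^2 - 8*t + 15)/(t^2 + 5*t - 14)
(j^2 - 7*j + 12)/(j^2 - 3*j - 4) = (j - 3)/(j + 1)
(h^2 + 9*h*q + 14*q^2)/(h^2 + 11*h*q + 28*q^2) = (h + 2*q)/(h + 4*q)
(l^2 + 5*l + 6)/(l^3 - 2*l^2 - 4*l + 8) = (l + 3)/(l^2 - 4*l + 4)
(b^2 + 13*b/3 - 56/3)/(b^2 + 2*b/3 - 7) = (3*b^2 + 13*b - 56)/(3*b^2 + 2*b - 21)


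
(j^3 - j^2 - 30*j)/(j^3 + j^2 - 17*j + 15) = j*(j - 6)/(j^2 - 4*j + 3)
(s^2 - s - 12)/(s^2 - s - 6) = (-s^2 + s + 12)/(-s^2 + s + 6)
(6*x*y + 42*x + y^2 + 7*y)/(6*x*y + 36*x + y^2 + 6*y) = (y + 7)/(y + 6)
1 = 1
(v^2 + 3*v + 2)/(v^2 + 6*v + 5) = (v + 2)/(v + 5)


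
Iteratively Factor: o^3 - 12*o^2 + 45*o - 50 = (o - 5)*(o^2 - 7*o + 10) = (o - 5)^2*(o - 2)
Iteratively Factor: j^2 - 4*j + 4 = (j - 2)*(j - 2)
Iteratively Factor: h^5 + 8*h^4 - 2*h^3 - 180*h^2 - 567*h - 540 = (h + 3)*(h^4 + 5*h^3 - 17*h^2 - 129*h - 180) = (h + 3)*(h + 4)*(h^3 + h^2 - 21*h - 45) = (h - 5)*(h + 3)*(h + 4)*(h^2 + 6*h + 9) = (h - 5)*(h + 3)^2*(h + 4)*(h + 3)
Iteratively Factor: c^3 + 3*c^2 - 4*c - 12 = (c - 2)*(c^2 + 5*c + 6) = (c - 2)*(c + 3)*(c + 2)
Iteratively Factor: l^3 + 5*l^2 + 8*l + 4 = (l + 2)*(l^2 + 3*l + 2) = (l + 1)*(l + 2)*(l + 2)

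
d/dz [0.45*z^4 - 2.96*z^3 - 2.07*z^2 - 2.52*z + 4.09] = 1.8*z^3 - 8.88*z^2 - 4.14*z - 2.52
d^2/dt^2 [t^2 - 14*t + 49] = 2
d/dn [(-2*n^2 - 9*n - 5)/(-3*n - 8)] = (6*n^2 + 32*n + 57)/(9*n^2 + 48*n + 64)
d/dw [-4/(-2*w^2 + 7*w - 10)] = 4*(7 - 4*w)/(2*w^2 - 7*w + 10)^2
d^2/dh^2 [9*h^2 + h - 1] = 18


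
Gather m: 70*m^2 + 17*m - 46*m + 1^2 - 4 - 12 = 70*m^2 - 29*m - 15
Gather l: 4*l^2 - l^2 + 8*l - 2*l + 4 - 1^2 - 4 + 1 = 3*l^2 + 6*l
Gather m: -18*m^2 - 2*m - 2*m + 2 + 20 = -18*m^2 - 4*m + 22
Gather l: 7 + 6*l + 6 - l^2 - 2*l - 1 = -l^2 + 4*l + 12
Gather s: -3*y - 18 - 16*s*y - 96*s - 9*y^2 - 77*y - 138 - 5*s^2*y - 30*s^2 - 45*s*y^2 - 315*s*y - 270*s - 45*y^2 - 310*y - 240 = s^2*(-5*y - 30) + s*(-45*y^2 - 331*y - 366) - 54*y^2 - 390*y - 396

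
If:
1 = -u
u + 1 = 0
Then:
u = -1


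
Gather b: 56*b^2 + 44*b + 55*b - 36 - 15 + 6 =56*b^2 + 99*b - 45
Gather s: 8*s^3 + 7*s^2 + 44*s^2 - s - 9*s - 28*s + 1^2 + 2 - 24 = 8*s^3 + 51*s^2 - 38*s - 21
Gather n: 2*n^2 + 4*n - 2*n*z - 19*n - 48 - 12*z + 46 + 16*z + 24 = 2*n^2 + n*(-2*z - 15) + 4*z + 22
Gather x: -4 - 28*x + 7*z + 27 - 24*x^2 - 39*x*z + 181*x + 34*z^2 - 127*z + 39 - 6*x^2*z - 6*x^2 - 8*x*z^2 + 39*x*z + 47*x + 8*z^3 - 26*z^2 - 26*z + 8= x^2*(-6*z - 30) + x*(200 - 8*z^2) + 8*z^3 + 8*z^2 - 146*z + 70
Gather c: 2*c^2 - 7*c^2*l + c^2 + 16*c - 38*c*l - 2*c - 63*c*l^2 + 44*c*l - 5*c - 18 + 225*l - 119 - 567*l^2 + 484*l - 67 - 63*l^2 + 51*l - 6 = c^2*(3 - 7*l) + c*(-63*l^2 + 6*l + 9) - 630*l^2 + 760*l - 210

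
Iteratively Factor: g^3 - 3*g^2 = (g)*(g^2 - 3*g) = g*(g - 3)*(g)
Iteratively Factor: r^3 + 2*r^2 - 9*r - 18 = (r + 2)*(r^2 - 9) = (r + 2)*(r + 3)*(r - 3)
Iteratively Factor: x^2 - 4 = (x - 2)*(x + 2)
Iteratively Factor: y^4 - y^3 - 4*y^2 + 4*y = (y - 2)*(y^3 + y^2 - 2*y) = y*(y - 2)*(y^2 + y - 2) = y*(y - 2)*(y + 2)*(y - 1)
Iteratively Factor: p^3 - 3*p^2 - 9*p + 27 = (p - 3)*(p^2 - 9) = (p - 3)^2*(p + 3)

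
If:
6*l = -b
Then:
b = -6*l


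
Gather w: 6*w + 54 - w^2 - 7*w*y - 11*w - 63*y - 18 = -w^2 + w*(-7*y - 5) - 63*y + 36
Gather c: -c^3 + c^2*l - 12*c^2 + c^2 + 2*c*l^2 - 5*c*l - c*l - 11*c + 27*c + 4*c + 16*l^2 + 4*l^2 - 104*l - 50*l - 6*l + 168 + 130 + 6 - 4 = -c^3 + c^2*(l - 11) + c*(2*l^2 - 6*l + 20) + 20*l^2 - 160*l + 300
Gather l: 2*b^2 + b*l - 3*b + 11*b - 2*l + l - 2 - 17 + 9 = 2*b^2 + 8*b + l*(b - 1) - 10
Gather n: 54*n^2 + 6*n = 54*n^2 + 6*n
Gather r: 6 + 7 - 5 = 8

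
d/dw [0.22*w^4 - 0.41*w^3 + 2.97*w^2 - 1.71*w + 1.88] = 0.88*w^3 - 1.23*w^2 + 5.94*w - 1.71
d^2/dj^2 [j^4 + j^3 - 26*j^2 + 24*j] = 12*j^2 + 6*j - 52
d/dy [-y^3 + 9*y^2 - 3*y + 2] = -3*y^2 + 18*y - 3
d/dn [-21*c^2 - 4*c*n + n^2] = -4*c + 2*n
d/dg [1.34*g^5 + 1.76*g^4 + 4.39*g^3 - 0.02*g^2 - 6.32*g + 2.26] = 6.7*g^4 + 7.04*g^3 + 13.17*g^2 - 0.04*g - 6.32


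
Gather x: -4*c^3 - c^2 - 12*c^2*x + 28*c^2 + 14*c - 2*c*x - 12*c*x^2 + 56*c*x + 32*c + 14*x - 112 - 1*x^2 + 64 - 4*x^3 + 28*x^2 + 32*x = -4*c^3 + 27*c^2 + 46*c - 4*x^3 + x^2*(27 - 12*c) + x*(-12*c^2 + 54*c + 46) - 48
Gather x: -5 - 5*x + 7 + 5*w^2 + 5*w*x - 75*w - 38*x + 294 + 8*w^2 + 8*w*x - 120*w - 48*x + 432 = 13*w^2 - 195*w + x*(13*w - 91) + 728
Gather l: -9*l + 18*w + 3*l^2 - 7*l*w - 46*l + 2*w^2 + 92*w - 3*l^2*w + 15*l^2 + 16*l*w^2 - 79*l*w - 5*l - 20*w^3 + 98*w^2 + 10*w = l^2*(18 - 3*w) + l*(16*w^2 - 86*w - 60) - 20*w^3 + 100*w^2 + 120*w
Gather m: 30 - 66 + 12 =-24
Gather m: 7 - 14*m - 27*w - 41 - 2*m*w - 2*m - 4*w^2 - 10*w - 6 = m*(-2*w - 16) - 4*w^2 - 37*w - 40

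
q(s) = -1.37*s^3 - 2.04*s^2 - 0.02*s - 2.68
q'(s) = -4.11*s^2 - 4.08*s - 0.02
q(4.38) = -157.02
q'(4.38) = -96.74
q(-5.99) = 218.69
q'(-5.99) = -123.05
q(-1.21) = -3.22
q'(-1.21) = -1.10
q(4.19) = -139.36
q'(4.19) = -89.27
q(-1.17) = -3.25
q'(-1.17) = -0.87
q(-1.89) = -0.68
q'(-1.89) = -6.99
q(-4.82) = 103.44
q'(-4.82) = -75.84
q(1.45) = -11.17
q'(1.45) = -14.58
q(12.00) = -2664.04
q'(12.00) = -640.82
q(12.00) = -2664.04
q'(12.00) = -640.82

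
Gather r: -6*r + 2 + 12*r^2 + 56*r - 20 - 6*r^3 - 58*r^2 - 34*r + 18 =-6*r^3 - 46*r^2 + 16*r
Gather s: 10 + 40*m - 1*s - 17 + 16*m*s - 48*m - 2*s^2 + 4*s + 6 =-8*m - 2*s^2 + s*(16*m + 3) - 1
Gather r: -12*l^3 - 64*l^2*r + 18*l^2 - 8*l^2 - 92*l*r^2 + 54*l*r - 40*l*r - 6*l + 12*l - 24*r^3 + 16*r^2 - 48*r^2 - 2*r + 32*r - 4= -12*l^3 + 10*l^2 + 6*l - 24*r^3 + r^2*(-92*l - 32) + r*(-64*l^2 + 14*l + 30) - 4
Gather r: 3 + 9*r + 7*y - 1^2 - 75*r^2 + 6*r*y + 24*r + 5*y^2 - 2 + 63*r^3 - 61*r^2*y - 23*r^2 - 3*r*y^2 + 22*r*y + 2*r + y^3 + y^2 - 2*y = 63*r^3 + r^2*(-61*y - 98) + r*(-3*y^2 + 28*y + 35) + y^3 + 6*y^2 + 5*y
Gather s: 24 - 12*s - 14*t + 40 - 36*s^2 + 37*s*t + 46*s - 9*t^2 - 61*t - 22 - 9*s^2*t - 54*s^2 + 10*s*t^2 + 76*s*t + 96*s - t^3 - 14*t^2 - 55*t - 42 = s^2*(-9*t - 90) + s*(10*t^2 + 113*t + 130) - t^3 - 23*t^2 - 130*t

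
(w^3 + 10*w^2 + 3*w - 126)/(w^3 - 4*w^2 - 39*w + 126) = (w + 7)/(w - 7)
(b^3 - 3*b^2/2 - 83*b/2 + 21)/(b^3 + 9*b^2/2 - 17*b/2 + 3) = (b - 7)/(b - 1)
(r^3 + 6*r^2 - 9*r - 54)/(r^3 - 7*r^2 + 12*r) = (r^2 + 9*r + 18)/(r*(r - 4))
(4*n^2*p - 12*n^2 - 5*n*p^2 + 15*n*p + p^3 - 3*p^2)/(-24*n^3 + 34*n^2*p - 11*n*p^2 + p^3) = (p - 3)/(-6*n + p)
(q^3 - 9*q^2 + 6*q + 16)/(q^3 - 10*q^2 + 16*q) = (q + 1)/q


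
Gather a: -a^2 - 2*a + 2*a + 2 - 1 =1 - a^2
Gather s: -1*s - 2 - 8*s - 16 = -9*s - 18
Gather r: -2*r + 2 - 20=-2*r - 18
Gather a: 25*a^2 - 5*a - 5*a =25*a^2 - 10*a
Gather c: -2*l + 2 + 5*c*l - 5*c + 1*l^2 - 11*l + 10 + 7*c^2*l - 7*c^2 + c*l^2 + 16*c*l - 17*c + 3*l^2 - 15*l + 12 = c^2*(7*l - 7) + c*(l^2 + 21*l - 22) + 4*l^2 - 28*l + 24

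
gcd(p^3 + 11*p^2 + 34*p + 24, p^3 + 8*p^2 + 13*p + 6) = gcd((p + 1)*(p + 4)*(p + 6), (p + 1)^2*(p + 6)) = p^2 + 7*p + 6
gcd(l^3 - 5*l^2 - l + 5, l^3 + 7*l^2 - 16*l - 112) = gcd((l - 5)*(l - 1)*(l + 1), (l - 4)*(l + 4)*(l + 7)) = 1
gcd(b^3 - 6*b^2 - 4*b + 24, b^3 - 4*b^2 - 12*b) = b^2 - 4*b - 12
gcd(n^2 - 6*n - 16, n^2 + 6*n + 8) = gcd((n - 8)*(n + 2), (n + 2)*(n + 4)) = n + 2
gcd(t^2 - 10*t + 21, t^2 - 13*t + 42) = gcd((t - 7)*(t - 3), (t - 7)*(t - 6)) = t - 7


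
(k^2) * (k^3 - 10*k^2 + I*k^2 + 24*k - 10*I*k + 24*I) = k^5 - 10*k^4 + I*k^4 + 24*k^3 - 10*I*k^3 + 24*I*k^2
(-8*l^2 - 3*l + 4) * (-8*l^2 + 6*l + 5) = 64*l^4 - 24*l^3 - 90*l^2 + 9*l + 20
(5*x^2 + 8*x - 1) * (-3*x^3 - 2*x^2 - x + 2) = -15*x^5 - 34*x^4 - 18*x^3 + 4*x^2 + 17*x - 2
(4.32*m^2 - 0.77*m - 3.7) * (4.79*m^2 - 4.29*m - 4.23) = 20.6928*m^4 - 22.2211*m^3 - 32.6933*m^2 + 19.1301*m + 15.651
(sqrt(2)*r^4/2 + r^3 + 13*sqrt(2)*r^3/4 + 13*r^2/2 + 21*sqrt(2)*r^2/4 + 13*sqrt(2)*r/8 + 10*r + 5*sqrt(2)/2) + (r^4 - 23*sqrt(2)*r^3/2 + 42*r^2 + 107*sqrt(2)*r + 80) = sqrt(2)*r^4/2 + r^4 - 33*sqrt(2)*r^3/4 + r^3 + 21*sqrt(2)*r^2/4 + 97*r^2/2 + 10*r + 869*sqrt(2)*r/8 + 5*sqrt(2)/2 + 80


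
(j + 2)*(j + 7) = j^2 + 9*j + 14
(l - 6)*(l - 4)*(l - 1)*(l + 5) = l^4 - 6*l^3 - 21*l^2 + 146*l - 120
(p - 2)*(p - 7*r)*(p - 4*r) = p^3 - 11*p^2*r - 2*p^2 + 28*p*r^2 + 22*p*r - 56*r^2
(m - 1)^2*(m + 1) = m^3 - m^2 - m + 1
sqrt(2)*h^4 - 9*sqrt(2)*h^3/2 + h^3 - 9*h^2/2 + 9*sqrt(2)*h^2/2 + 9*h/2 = h*(h - 3)*(h - 3/2)*(sqrt(2)*h + 1)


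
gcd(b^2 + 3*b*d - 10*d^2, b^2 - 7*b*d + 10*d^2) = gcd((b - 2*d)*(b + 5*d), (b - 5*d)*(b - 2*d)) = b - 2*d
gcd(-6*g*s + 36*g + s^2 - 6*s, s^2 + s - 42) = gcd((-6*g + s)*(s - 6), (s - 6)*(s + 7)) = s - 6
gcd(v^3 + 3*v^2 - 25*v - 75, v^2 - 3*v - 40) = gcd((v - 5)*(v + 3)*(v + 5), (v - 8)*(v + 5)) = v + 5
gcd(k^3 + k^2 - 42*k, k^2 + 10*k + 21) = k + 7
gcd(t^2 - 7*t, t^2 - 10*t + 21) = t - 7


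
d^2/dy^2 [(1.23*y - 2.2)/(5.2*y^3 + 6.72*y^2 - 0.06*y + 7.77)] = (199.5552*y^5 - 455.96928*y^4 - 1118.171616*y^3 - 1188.33552*y^2 + 153.312768*y + 230.874372)/(140.608*y^9 + 545.1264*y^8 + 699.60384*y^7 + 921.187008*y^6 + 1621.016928*y^5 + 1038.16944*y^4 + 923.01984*y^3 + 1217.20158*y^2 - 10.867122*y + 469.097433)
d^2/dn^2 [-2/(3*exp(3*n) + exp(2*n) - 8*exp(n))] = 2*((3*exp(2*n) + exp(n) - 8)*(27*exp(2*n) + 4*exp(n) - 8) - 2*(9*exp(2*n) + 2*exp(n) - 8)^2)*exp(-n)/(3*exp(2*n) + exp(n) - 8)^3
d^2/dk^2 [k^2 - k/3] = 2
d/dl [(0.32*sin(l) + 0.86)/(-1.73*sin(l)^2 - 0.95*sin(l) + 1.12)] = (0.5536*sin(l)^2 + 2.9756*sin(l) + 1.1754)*cos(l)/(2.9929*sin(l)^4 + 3.287*sin(l)^3 - 2.9727*sin(l)^2 - 2.128*sin(l) + 1.2544)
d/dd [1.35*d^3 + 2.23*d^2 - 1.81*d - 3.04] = 4.05*d^2 + 4.46*d - 1.81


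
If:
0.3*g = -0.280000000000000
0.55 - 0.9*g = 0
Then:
No Solution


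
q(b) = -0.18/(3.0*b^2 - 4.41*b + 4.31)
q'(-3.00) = -0.00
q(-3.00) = -0.00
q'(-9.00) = -0.00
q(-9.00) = -0.00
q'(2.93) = 0.01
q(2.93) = -0.01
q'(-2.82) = -0.00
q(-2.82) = -0.00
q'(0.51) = -0.03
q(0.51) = -0.06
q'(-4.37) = -0.00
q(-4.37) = -0.00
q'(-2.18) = -0.00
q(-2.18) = -0.01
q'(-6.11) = -0.00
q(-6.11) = -0.00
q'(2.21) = 0.02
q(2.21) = -0.02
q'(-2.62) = -0.00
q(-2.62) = -0.00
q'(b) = -0.18*(4.41 - 6.0*b)/(3.0*b^2 - 4.41*b + 4.31)^2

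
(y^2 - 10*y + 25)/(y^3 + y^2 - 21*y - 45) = (y - 5)/(y^2 + 6*y + 9)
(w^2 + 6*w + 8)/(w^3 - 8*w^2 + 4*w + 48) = (w + 4)/(w^2 - 10*w + 24)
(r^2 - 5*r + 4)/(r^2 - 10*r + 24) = (r - 1)/(r - 6)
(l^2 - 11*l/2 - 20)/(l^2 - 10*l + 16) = (l + 5/2)/(l - 2)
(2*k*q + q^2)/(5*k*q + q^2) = (2*k + q)/(5*k + q)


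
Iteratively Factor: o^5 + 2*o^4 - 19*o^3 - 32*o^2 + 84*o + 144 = (o - 3)*(o^4 + 5*o^3 - 4*o^2 - 44*o - 48) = (o - 3)^2*(o^3 + 8*o^2 + 20*o + 16) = (o - 3)^2*(o + 4)*(o^2 + 4*o + 4) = (o - 3)^2*(o + 2)*(o + 4)*(o + 2)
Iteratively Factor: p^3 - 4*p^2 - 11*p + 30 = (p + 3)*(p^2 - 7*p + 10) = (p - 5)*(p + 3)*(p - 2)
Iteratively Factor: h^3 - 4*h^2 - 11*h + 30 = (h + 3)*(h^2 - 7*h + 10) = (h - 2)*(h + 3)*(h - 5)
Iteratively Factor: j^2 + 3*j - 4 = (j - 1)*(j + 4)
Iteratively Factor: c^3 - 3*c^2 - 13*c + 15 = (c - 1)*(c^2 - 2*c - 15) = (c - 1)*(c + 3)*(c - 5)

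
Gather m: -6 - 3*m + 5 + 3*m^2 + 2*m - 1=3*m^2 - m - 2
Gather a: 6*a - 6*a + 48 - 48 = 0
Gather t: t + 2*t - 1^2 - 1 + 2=3*t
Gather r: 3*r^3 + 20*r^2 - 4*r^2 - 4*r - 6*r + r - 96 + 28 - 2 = 3*r^3 + 16*r^2 - 9*r - 70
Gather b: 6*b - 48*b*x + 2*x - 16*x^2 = b*(6 - 48*x) - 16*x^2 + 2*x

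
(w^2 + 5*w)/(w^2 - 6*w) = (w + 5)/(w - 6)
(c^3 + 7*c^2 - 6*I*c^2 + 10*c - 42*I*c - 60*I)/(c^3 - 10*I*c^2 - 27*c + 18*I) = (c^2 + 7*c + 10)/(c^2 - 4*I*c - 3)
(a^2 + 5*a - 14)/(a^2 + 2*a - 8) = (a + 7)/(a + 4)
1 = 1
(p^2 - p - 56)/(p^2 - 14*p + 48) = (p + 7)/(p - 6)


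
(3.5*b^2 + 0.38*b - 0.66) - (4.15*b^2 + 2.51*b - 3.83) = -0.65*b^2 - 2.13*b + 3.17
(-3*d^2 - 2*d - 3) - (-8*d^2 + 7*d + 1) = 5*d^2 - 9*d - 4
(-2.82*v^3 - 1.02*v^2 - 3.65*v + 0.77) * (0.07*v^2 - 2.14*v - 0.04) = -0.1974*v^5 + 5.9634*v^4 + 2.0401*v^3 + 7.9057*v^2 - 1.5018*v - 0.0308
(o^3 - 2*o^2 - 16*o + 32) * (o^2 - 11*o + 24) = o^5 - 13*o^4 + 30*o^3 + 160*o^2 - 736*o + 768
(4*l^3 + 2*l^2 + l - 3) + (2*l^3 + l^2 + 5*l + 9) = 6*l^3 + 3*l^2 + 6*l + 6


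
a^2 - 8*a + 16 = (a - 4)^2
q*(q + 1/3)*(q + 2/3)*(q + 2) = q^4 + 3*q^3 + 20*q^2/9 + 4*q/9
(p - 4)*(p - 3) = p^2 - 7*p + 12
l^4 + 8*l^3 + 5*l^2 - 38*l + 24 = (l - 1)^2*(l + 4)*(l + 6)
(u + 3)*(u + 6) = u^2 + 9*u + 18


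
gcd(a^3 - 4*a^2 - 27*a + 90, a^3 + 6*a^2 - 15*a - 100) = a + 5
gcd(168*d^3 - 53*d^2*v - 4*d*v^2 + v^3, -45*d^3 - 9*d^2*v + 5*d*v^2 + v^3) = -3*d + v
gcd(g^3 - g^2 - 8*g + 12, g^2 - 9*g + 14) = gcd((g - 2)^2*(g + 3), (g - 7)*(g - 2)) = g - 2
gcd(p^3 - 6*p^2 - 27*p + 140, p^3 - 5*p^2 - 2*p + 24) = p - 4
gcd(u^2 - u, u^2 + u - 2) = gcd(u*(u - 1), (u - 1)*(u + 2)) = u - 1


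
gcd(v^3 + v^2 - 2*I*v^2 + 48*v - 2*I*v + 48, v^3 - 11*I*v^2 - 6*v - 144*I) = v - 8*I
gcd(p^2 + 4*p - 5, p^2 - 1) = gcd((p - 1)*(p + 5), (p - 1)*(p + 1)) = p - 1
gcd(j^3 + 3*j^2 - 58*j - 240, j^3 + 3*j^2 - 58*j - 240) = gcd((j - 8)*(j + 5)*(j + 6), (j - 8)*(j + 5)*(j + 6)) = j^3 + 3*j^2 - 58*j - 240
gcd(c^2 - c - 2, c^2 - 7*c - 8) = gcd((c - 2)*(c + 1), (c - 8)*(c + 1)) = c + 1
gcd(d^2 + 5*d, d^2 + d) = d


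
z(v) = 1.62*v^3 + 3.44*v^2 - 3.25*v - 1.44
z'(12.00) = 779.15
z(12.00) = 3254.28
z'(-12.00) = 614.03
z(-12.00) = -2266.44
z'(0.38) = 0.07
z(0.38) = -2.09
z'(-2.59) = 11.53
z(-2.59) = 1.91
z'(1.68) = 22.03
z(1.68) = 10.49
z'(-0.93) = -5.44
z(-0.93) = 3.25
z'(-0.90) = -5.51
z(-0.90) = 3.09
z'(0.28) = -0.94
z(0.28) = -2.04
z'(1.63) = 20.88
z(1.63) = 9.42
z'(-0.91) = -5.49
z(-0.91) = 3.15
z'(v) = 4.86*v^2 + 6.88*v - 3.25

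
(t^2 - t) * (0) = 0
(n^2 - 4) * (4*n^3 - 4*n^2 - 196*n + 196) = 4*n^5 - 4*n^4 - 212*n^3 + 212*n^2 + 784*n - 784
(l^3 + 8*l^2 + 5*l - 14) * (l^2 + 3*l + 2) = l^5 + 11*l^4 + 31*l^3 + 17*l^2 - 32*l - 28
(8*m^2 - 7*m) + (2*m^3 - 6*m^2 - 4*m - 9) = 2*m^3 + 2*m^2 - 11*m - 9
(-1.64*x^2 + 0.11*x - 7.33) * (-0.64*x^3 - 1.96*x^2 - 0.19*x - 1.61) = 1.0496*x^5 + 3.144*x^4 + 4.7872*x^3 + 16.9863*x^2 + 1.2156*x + 11.8013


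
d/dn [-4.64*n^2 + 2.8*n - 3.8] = 2.8 - 9.28*n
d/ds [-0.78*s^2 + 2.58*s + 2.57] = 2.58 - 1.56*s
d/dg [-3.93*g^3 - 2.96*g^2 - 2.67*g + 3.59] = -11.79*g^2 - 5.92*g - 2.67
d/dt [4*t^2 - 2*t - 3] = 8*t - 2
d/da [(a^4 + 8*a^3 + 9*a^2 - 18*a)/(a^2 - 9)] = 2*(a^3 - 2*a^2 - 15*a + 9)/(a^2 - 6*a + 9)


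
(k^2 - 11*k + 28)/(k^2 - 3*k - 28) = (k - 4)/(k + 4)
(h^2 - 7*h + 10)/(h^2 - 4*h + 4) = (h - 5)/(h - 2)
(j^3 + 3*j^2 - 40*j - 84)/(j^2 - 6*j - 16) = (j^2 + j - 42)/(j - 8)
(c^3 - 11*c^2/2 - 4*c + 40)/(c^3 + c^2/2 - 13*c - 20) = (c - 4)/(c + 2)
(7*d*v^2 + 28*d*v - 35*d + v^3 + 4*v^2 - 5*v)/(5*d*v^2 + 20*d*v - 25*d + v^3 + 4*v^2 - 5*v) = (7*d + v)/(5*d + v)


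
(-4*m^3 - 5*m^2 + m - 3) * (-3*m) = 12*m^4 + 15*m^3 - 3*m^2 + 9*m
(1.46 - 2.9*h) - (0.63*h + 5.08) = -3.53*h - 3.62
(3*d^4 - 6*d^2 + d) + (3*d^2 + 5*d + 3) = 3*d^4 - 3*d^2 + 6*d + 3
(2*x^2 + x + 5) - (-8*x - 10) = 2*x^2 + 9*x + 15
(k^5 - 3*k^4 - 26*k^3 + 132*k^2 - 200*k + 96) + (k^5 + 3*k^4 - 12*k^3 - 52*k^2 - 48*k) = 2*k^5 - 38*k^3 + 80*k^2 - 248*k + 96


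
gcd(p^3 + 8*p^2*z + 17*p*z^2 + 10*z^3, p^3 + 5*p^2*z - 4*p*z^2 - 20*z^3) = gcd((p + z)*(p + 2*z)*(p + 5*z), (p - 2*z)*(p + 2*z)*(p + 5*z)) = p^2 + 7*p*z + 10*z^2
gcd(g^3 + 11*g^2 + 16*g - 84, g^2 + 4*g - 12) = g^2 + 4*g - 12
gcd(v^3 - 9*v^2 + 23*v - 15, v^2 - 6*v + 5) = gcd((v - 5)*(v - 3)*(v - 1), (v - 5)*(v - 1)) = v^2 - 6*v + 5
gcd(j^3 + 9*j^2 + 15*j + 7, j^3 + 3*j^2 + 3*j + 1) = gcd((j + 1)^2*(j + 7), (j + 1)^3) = j^2 + 2*j + 1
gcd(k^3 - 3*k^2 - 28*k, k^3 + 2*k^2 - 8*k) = k^2 + 4*k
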